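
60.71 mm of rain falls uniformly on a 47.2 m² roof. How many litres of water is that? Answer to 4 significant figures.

2866 litres

1 mm over 1 m² is 1 L, so volume = 60.71 × 47.2 = 2865.512 L ≈ 2866 L.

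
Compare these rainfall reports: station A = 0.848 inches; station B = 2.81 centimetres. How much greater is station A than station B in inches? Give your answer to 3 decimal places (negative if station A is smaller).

-0.258 in

station B: 2.81 cm = 1.10630 in.
Difference: 0.84800 − 1.10630 = -0.258 in.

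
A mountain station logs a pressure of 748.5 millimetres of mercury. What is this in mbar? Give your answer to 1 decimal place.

1 mmHg = 1.33322 mb, so 748.5 × 1.33322 = 997.9 mb.

997.9 mb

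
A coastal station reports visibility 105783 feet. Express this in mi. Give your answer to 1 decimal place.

1 ft = 0.000189394 SM, so 105783 × 0.000189394 = 20.0 SM.

20.0 SM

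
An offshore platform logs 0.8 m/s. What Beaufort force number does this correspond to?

0.8 m/s lies in the Beaufort 1 band (light air, 0.3–1.5 m/s).

Beaufort force 1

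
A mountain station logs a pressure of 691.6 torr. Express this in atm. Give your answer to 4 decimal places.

1 mmHg = 0.00131579 atm, so 691.6 × 0.00131579 = 0.9100 atm.

0.9100 atm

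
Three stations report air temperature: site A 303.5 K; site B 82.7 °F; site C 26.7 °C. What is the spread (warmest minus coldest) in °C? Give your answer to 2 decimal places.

site A: 303.5 K = 30.350 °C.
site B: 82.7 °F = 28.167 °C.
Spread: 30.350 − 26.700 = 3.650 °C.

3.65 °C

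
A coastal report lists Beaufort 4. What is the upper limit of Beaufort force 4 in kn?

Beaufort 4 (moderate breeze) spans 11–16 knots.

16 kt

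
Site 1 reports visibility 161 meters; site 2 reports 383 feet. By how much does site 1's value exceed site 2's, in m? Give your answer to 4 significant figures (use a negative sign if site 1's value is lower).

site 2: 383 ft = 116.7384 m.
Difference: 161.0000 − 116.7384 = 44.26 m.

44.26 m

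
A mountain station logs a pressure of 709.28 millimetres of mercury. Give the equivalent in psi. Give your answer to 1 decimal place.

13.7 psi

1 mmHg = 0.0193368 psi, so 709.28 × 0.0193368 = 13.7 psi.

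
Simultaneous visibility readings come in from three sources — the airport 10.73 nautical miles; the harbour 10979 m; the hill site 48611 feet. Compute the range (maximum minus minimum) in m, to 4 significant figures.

the airport: 10.73 nmi = 19871.96 m.
the hill site: 48611 ft = 14816.63 m.
Spread: 19871.96 − 10979.00 = 8893 m.

8893 m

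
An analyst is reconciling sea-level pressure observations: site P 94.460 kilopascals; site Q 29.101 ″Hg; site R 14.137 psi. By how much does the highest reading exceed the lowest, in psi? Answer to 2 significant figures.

site P: 94.460 kPa = 13.7003 psi.
site Q: 29.101 inHg = 14.2931 psi.
Spread: 14.2931 − 13.7003 = 0.59 psi.

0.59 psi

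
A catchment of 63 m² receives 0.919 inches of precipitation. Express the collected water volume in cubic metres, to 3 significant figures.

Depth: 0.919 in × 25.4 = 23.3426 mm.
1 mm over 1 m² is 1 L, so volume = 23.3426 × 63 = 1470.5838 L = 1.47 m³.

1.47 cubic metres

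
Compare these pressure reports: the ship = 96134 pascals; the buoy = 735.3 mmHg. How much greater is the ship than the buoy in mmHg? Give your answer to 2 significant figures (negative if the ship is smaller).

-14 mmHg

the ship: 96134 Pa = 721.06 mmHg.
Difference: 721.06 − 735.30 = -14 mmHg.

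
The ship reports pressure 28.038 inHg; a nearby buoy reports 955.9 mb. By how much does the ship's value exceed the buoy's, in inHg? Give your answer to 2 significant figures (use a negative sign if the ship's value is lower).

the buoy: 955.9 mb = 28.2277 inHg.
Difference: 28.0380 − 28.2277 = -0.19 inHg.

-0.19 inHg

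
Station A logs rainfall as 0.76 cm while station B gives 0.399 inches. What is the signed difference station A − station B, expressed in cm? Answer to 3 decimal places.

-0.253 cm

station B: 0.399 in = 1.01346 cm.
Difference: 0.76000 − 1.01346 = -0.253 cm.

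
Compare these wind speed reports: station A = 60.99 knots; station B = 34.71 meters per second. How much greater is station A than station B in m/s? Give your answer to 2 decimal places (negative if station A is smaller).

-3.33 m/s

station A: 60.99 kt = 31.3760 m/s.
Difference: 31.3760 − 34.7100 = -3.33 m/s.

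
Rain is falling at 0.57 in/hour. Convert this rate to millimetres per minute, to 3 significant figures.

0.241 mm/minute

0.57 in/hour × 25.4 mm/in × 0.0166667 hour/minute = 0.241 mm/minute.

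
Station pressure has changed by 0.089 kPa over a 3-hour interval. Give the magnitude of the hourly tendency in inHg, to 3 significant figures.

0.00876 inHg per hour

0.089 kPa / 3 h × 0.2953 inHg/kPa = 0.00876 inHg/h.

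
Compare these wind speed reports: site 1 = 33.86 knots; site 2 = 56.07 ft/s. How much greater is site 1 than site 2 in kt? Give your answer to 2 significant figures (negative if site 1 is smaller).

0.64 kt

site 2: 56.07 ft/s = 33.2206 kt.
Difference: 33.8600 − 33.2206 = 0.64 kt.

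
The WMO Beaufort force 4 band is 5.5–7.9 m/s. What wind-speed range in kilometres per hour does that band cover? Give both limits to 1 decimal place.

5.5–7.9 m/s × 3.6 = 19.8–28.4 km/h.

19.8 to 28.4 km/h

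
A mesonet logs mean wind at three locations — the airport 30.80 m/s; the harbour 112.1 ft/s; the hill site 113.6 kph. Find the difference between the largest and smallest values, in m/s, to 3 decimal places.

the harbour: 112.1 ft/s = 34.16808 m/s.
the hill site: 113.6 km/h = 31.55556 m/s.
Spread: 34.16808 − 30.80000 = 3.368 m/s.

3.368 m/s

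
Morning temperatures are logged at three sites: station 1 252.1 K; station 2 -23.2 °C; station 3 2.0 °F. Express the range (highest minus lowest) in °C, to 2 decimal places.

station 1: 252.1 K = -21.050 °C.
station 3: 2.0 °F = -16.667 °C.
Spread: (-16.667) − (-23.200) = 6.533 °C.

6.53 °C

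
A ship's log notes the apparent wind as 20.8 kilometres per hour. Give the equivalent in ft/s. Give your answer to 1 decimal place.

1 km/h = 0.911344 ft/s, so 20.8 × 0.911344 = 19.0 ft/s.

19.0 ft/s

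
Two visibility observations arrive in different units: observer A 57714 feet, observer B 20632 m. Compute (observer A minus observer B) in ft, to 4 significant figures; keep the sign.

-9976 ft

observer B: 20632 m = 67690.29 ft.
Difference: 57714.00 − 67690.29 = -9976 ft.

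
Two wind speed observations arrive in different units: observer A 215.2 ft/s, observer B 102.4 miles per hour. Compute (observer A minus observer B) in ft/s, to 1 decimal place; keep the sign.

observer B: 102.4 mph = 150.187 ft/s.
Difference: 215.200 − 150.187 = 65.0 ft/s.

65.0 ft/s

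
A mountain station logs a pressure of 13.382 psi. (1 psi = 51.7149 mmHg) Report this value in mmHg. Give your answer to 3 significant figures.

1 psi = 51.7149 mmHg, so 13.382 × 51.7149 = 692 mmHg.

692 mmHg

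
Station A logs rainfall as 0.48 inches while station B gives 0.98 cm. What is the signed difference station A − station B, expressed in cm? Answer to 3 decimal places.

0.239 cm

station A: 0.48 in = 1.21920 cm.
Difference: 1.21920 − 0.98000 = 0.239 cm.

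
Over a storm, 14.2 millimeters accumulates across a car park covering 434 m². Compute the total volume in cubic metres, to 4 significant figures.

6.163 cubic metres

1 mm over 1 m² is 1 L, so volume = 14.2 × 434 = 6162.8 L = 6.163 m³.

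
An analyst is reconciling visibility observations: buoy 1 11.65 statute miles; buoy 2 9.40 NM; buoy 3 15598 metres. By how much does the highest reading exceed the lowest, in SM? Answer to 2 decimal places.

1.96 SM

buoy 2: 9.40 nmi = 10.8173 SM.
buoy 3: 15598 m = 9.6921 SM.
Spread: 11.6500 − 9.6921 = 1.96 SM.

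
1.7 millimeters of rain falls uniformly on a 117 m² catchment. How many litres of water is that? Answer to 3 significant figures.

199 litres

1 mm over 1 m² is 1 L, so volume = 1.7 × 117 = 198.9 L ≈ 199 L.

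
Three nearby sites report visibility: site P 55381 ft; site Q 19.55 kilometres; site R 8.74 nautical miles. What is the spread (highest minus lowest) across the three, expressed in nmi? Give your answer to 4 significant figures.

site P: 55381 ft = 9.11454 nmi.
site Q: 19.55 km = 10.55616 nmi.
Spread: 10.55616 − 8.74000 = 1.816 nmi.

1.816 nmi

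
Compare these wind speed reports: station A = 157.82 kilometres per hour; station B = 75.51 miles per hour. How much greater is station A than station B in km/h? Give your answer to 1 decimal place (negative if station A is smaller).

36.3 km/h

station B: 75.51 mph = 121.522 km/h.
Difference: 157.820 − 121.522 = 36.3 km/h.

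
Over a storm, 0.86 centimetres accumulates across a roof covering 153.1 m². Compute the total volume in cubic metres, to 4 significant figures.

1.317 cubic metres

Depth: 0.86 cm × 10 = 8.6 mm.
1 mm over 1 m² is 1 L, so volume = 8.6 × 153.1 = 1316.66 L = 1.317 m³.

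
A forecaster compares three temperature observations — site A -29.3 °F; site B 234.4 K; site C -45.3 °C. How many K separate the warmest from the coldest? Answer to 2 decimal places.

site A: -29.3 °F = -34.056 °C.
site B: 234.4 K = -38.750 °C.
Spread: (-34.056) − (-45.300) = 11.244 °C.

11.24 K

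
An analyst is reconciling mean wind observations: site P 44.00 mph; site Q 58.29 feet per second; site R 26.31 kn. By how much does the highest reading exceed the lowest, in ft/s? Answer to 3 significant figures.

site P: 44.00 mph = 64.533 ft/s.
site R: 26.31 kt = 44.406 ft/s.
Spread: 64.533 − 44.406 = 20.1 ft/s.

20.1 ft/s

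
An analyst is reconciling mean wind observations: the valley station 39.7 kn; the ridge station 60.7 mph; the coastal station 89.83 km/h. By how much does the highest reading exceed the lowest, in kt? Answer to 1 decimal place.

the ridge station: 60.7 mph = 52.747 kt.
the coastal station: 89.83 km/h = 48.504 kt.
Spread: 52.747 − 39.700 = 13.0 kt.

13.0 kt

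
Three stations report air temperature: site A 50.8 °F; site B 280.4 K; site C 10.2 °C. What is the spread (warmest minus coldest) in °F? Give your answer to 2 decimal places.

site A: 50.8 °F = 10.444 °C.
site B: 280.4 K = 7.250 °C.
Spread: 10.444 − 7.250 = 3.194 °C = 5.75 °F.

5.75 °F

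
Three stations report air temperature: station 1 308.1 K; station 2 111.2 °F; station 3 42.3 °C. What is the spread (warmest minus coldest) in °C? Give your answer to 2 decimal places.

9.05 °C

station 1: 308.1 K = 34.950 °C.
station 2: 111.2 °F = 44.000 °C.
Spread: 44.000 − 34.950 = 9.050 °C.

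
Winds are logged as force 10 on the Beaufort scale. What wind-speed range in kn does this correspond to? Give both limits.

48 to 55 kt

Beaufort 10 (storm) spans 48–55 knots.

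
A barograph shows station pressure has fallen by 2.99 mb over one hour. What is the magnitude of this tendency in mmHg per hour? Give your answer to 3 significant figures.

2.24 mmHg per hour

2.99 mb / 1 h × 0.750062 mmHg/mb = 2.24 mmHg/h.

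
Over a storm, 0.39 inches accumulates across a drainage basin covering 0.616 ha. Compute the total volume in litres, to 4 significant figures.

Depth: 0.39 in × 25.4 = 9.906 mm.
Area: 0.616 ha = 6160 m².
1 mm over 1 m² is 1 L, so volume = 9.906 × 6160 = 61020.96 L ≈ 61020 L.

61020 litres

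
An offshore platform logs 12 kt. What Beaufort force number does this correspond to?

Beaufort force 4

12 kt lies in the Beaufort 4 band (moderate breeze, 11–16 kt).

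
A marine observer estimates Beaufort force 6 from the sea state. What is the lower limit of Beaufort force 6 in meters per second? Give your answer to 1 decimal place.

10.8 m/s

Beaufort 6 (strong breeze) spans 10.8–13.8 m/s.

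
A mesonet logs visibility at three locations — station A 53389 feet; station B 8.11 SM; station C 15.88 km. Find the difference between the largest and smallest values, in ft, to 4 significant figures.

station B: 8.11 SM = 42820.80 ft.
station C: 15.88 km = 52099.74 ft.
Spread: 53389.00 − 42820.80 = 10570 ft.

10570 ft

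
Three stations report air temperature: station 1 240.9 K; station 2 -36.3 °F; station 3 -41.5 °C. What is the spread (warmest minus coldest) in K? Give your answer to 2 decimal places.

9.25 K

station 1: 240.9 K = -32.250 °C.
station 2: -36.3 °F = -37.944 °C.
Spread: (-32.250) − (-41.500) = 9.250 °C.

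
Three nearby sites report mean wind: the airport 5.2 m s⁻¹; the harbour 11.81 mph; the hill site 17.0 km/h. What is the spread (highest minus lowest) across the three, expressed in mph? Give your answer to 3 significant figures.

1.25 mph

the airport: 5.2 m/s = 11.6321 mph.
the hill site: 17.0 km/h = 10.5633 mph.
Spread: 11.8100 − 10.5633 = 1.25 mph.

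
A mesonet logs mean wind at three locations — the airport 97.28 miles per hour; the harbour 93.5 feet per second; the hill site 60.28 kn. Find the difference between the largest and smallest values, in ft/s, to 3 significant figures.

the airport: 97.28 mph = 142.677 ft/s.
the hill site: 60.28 kt = 101.741 ft/s.
Spread: 142.677 − 93.500 = 49.2 ft/s.

49.2 ft/s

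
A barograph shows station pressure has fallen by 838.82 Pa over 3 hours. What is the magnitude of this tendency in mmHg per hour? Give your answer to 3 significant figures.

2.10 mmHg per hour

838.82 Pa / 3 h × 0.00750062 mmHg/Pa = 2.10 mmHg/h.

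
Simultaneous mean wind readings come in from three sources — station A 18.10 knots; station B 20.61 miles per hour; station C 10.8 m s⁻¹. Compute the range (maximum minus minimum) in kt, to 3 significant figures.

station B: 20.61 mph = 17.9096 kt.
station C: 10.8 m/s = 20.9935 kt.
Spread: 20.9935 − 17.9096 = 3.08 kt.

3.08 kt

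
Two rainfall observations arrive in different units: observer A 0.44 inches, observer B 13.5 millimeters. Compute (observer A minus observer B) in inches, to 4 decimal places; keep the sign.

-0.0915 in

observer B: 13.5 mm = 0.531496 in.
Difference: 0.440000 − 0.531496 = -0.0915 in.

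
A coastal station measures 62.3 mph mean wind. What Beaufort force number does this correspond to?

62.3 mph = 27.9 m/s, which is Beaufort 10 (storm, 24.5–28.4 m/s).

Beaufort force 10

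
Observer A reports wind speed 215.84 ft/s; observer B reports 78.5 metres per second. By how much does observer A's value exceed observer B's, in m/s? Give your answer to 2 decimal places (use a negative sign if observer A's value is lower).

-12.71 m/s

observer A: 215.84 ft/s = 65.7880 m/s.
Difference: 65.7880 − 78.5000 = -12.71 m/s.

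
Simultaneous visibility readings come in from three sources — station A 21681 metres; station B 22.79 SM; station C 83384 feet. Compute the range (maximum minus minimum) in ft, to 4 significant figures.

station A: 21681 m = 71131.89 ft.
station B: 22.79 SM = 120331.20 ft.
Spread: 120331.20 − 71131.89 = 49200 ft.

49200 ft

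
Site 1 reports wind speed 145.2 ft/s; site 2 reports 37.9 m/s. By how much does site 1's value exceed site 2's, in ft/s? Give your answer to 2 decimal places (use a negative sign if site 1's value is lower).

20.86 ft/s

site 2: 37.9 m/s = 124.3438 ft/s.
Difference: 145.2000 − 124.3438 = 20.86 ft/s.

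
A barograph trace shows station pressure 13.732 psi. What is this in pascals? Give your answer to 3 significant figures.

1 psi = 6894.76 Pa, so 13.732 × 6894.76 = 94700 Pa.

94700 Pa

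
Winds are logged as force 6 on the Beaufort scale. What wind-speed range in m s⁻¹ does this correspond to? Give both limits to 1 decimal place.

10.8 to 13.8 m/s

Beaufort 6 (strong breeze) spans 10.8–13.8 m/s.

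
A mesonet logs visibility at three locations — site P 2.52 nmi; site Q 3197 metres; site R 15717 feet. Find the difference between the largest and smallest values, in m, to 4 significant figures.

1594 m

site P: 2.52 nmi = 4667.04 m.
site R: 15717 ft = 4790.54 m.
Spread: 4790.54 − 3197.00 = 1594 m.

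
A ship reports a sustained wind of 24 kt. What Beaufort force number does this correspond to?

Beaufort force 6

24 kt lies in the Beaufort 6 band (strong breeze, 22–27 kt).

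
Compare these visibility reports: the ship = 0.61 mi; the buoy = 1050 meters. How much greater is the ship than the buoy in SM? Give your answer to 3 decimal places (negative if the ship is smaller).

the buoy: 1050 m = 0.65244 SM.
Difference: 0.61000 − 0.65244 = -0.042 SM.

-0.042 SM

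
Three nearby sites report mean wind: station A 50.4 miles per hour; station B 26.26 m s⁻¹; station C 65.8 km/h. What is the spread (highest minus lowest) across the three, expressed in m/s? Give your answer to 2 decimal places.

7.98 m/s

station A: 50.4 mph = 22.5308 m/s.
station C: 65.8 km/h = 18.2778 m/s.
Spread: 26.2600 − 18.2778 = 7.98 m/s.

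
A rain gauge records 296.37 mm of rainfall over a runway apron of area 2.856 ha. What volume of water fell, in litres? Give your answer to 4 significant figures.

8464000 litres

Area: 2.856 ha = 28560 m².
1 mm over 1 m² is 1 L, so volume = 296.37 × 28560 = 8464327.2 L ≈ 8464000 L.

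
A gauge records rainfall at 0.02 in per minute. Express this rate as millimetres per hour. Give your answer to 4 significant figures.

0.02 in/minute × 25.4 mm/in × 60 minute/hour = 30.48 mm/hour.

30.48 mm/hour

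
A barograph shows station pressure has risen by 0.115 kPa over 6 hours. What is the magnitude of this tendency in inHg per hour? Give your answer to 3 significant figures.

0.00566 inHg per hour

0.115 kPa / 6 h × 0.2953 inHg/kPa = 0.00566 inHg/h.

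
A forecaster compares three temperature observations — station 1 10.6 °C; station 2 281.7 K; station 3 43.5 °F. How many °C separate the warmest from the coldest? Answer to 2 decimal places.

4.21 °C

station 2: 281.7 K = 8.550 °C.
station 3: 43.5 °F = 6.389 °C.
Spread: 10.600 − 6.389 = 4.211 °C.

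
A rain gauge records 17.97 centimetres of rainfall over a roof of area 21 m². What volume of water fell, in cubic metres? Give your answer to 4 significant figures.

3.774 cubic metres

Depth: 17.97 cm × 10 = 179.7 mm.
1 mm over 1 m² is 1 L, so volume = 179.7 × 21 = 3773.7 L = 3.774 m³.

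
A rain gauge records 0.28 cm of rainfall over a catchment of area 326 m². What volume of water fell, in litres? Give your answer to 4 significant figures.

912.8 litres

Depth: 0.28 cm × 10 = 2.8 mm.
1 mm over 1 m² is 1 L, so volume = 2.8 × 326 = 912.8 L.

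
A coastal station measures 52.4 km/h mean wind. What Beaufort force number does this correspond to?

Beaufort force 7

52.4 km/h = 14.6 m/s, which is Beaufort 7 (near gale, 13.9–17.1 m/s).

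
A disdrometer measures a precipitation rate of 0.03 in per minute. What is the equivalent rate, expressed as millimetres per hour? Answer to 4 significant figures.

45.72 mm/hour

0.03 in/minute × 25.4 mm/in × 60 minute/hour = 45.72 mm/hour.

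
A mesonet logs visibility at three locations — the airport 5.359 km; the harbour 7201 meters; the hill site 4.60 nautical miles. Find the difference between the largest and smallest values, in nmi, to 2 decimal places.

the airport: 5.359 km = 2.8936 nmi.
the harbour: 7201 m = 3.8882 nmi.
Spread: 4.6000 − 2.8936 = 1.71 nmi.

1.71 nmi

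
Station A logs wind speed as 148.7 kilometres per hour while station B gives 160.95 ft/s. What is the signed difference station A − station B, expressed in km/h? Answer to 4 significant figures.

station B: 160.95 ft/s = 176.6072 km/h.
Difference: 148.7000 − 176.6072 = -27.91 km/h.

-27.91 km/h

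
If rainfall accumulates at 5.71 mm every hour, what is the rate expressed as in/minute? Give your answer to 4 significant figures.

0.003747 in/minute

5.71 mm/hour × 0.0393701 in/mm × 0.0166667 hour/minute = 0.003747 in/minute.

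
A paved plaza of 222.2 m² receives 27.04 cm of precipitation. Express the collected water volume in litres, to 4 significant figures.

60080 litres

Depth: 27.04 cm × 10 = 270.4 mm.
1 mm over 1 m² is 1 L, so volume = 270.4 × 222.2 = 60082.88 L ≈ 60080 L.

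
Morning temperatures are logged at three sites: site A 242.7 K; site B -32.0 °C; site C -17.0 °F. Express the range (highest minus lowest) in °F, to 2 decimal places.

site A: 242.7 K = -30.450 °C.
site C: -17.0 °F = -27.222 °C.
Spread: (-27.222) − (-32.000) = 4.778 °C = 8.60 °F.

8.60 °F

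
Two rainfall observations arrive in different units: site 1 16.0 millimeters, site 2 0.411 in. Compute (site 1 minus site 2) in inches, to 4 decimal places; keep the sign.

0.2189 in

site 1: 16.0 mm = 0.629921 in.
Difference: 0.629921 − 0.411000 = 0.2189 in.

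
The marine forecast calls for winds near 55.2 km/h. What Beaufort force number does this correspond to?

Beaufort force 7

55.2 km/h = 15.3 m/s, which is Beaufort 7 (near gale, 13.9–17.1 m/s).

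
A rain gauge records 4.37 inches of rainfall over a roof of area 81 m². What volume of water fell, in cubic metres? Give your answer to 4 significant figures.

8.991 cubic metres

Depth: 4.37 in × 25.4 = 110.998 mm.
1 mm over 1 m² is 1 L, so volume = 110.998 × 81 = 8990.838 L = 8.991 m³.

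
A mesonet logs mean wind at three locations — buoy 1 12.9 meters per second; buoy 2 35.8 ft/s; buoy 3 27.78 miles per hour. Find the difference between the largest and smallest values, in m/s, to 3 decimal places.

buoy 2: 35.8 ft/s = 10.91184 m/s.
buoy 3: 27.78 mph = 12.41877 m/s.
Spread: 12.90000 − 10.91184 = 1.988 m/s.

1.988 m/s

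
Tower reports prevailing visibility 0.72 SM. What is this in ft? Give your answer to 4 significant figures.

1 SM = 5280 ft, so 0.72 × 5280 = 3802 ft.

3802 ft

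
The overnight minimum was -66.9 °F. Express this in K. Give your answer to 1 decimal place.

218.2 K

First to °C: -54.94 °C.
Then to K: 218.2 K.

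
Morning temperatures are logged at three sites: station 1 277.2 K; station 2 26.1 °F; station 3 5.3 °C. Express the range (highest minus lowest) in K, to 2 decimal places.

station 1: 277.2 K = 4.050 °C.
station 2: 26.1 °F = -3.278 °C.
Spread: 5.300 − (-3.278) = 8.578 °C.

8.58 K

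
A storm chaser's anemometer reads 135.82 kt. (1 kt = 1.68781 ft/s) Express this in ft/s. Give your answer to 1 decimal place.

1 kt = 1.68781 ft/s, so 135.82 × 1.68781 = 229.2 ft/s.

229.2 ft/s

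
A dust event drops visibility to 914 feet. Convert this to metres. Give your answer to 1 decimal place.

278.6 m

1 ft = 0.3048 m, so 914 × 0.3048 = 278.6 m.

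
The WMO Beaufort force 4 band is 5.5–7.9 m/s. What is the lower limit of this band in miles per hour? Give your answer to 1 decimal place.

5.5–7.9 m/s × 2.237 = 12.3–17.7 mph.

12.3 mph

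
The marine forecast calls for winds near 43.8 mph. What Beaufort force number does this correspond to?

Beaufort force 8

43.8 mph = 19.6 m/s, which is Beaufort 8 (gale, 17.2–20.7 m/s).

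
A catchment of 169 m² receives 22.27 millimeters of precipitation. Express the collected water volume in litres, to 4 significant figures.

3764 litres

1 mm over 1 m² is 1 L, so volume = 22.27 × 169 = 3763.63 L ≈ 3764 L.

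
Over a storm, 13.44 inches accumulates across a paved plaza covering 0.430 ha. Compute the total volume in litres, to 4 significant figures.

Depth: 13.44 in × 25.4 = 341.376 mm.
Area: 0.430 ha = 4300 m².
1 mm over 1 m² is 1 L, so volume = 341.376 × 4300 = 1467916.8 L ≈ 1468000 L.

1468000 litres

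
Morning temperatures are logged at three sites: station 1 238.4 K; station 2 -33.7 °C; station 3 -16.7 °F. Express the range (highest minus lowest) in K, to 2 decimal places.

station 1: 238.4 K = -34.750 °C.
station 3: -16.7 °F = -27.056 °C.
Spread: (-27.056) − (-34.750) = 7.694 °C.

7.69 K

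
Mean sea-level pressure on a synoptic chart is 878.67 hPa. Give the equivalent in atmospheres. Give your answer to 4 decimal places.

1 hPa = 0.000986923 atm, so 878.67 × 0.000986923 = 0.8672 atm.

0.8672 atm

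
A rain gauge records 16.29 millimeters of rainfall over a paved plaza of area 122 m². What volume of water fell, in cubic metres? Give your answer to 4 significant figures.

1 mm over 1 m² is 1 L, so volume = 16.29 × 122 = 1987.38 L = 1.987 m³.

1.987 cubic metres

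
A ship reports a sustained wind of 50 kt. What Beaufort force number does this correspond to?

Beaufort force 10

50 kt lies in the Beaufort 10 band (storm, 48–55 kt).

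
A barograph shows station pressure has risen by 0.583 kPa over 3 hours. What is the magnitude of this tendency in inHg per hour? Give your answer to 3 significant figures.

0.583 kPa / 3 h × 0.2953 inHg/kPa = 0.0574 inHg/h.

0.0574 inHg per hour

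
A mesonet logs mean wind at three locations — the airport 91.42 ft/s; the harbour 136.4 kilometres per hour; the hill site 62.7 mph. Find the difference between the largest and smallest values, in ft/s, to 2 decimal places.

32.89 ft/s

the harbour: 136.4 km/h = 124.3074 ft/s.
the hill site: 62.7 mph = 91.9600 ft/s.
Spread: 124.3074 − 91.4200 = 32.89 ft/s.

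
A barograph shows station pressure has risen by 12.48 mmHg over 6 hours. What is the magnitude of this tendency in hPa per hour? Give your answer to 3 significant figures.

2.77 hPa per hour

12.48 mmHg / 6 h × 1.33322 hPa/mmHg = 2.77 hPa/h.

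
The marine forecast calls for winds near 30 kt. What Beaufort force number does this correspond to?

30 kt lies in the Beaufort 7 band (near gale, 28–33 kt).

Beaufort force 7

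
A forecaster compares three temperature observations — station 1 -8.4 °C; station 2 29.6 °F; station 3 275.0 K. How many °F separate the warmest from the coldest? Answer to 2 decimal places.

station 2: 29.6 °F = -1.333 °C.
station 3: 275.0 K = 1.850 °C.
Spread: 1.850 − (-8.400) = 10.250 °C = 18.45 °F.

18.45 °F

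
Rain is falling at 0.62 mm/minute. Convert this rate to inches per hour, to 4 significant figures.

1.465 in/hour

0.62 mm/minute × 0.0393701 in/mm × 60 minute/hour = 1.465 in/hour.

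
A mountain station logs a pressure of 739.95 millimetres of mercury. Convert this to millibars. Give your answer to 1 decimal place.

986.5 mb

1 mmHg = 1.33322 mb, so 739.95 × 1.33322 = 986.5 mb.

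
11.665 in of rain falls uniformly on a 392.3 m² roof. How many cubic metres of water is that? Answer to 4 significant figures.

Depth: 11.665 in × 25.4 = 296.291 mm.
1 mm over 1 m² is 1 L, so volume = 296.291 × 392.3 = 116234.96 L = 116.2 m³.

116.2 cubic metres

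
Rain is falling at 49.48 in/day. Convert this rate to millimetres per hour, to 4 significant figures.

49.48 in/day × 25.4 mm/in × 0.0416667 day/hour = 52.37 mm/hour.

52.37 mm/hour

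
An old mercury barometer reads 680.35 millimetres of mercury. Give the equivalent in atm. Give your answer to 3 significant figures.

0.895 atm

1 mmHg = 0.00131579 atm, so 680.35 × 0.00131579 = 0.895 atm.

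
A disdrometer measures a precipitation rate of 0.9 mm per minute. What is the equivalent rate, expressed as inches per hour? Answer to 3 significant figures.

0.9 mm/minute × 0.0393701 in/mm × 60 minute/hour = 2.13 in/hour.

2.13 in/hour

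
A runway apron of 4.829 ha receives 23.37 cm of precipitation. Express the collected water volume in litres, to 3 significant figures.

11300000 litres

Depth: 23.37 cm × 10 = 233.7 mm.
Area: 4.829 ha = 48290 m².
1 mm over 1 m² is 1 L, so volume = 233.7 × 48290 = 11285373 L ≈ 11300000 L.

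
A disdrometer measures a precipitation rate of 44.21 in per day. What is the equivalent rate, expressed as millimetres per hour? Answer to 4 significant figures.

44.21 in/day × 25.4 mm/in × 0.0416667 day/hour = 46.79 mm/hour.

46.79 mm/hour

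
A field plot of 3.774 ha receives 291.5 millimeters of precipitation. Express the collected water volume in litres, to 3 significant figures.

11000000 litres

Area: 3.774 ha = 37740 m².
1 mm over 1 m² is 1 L, so volume = 291.5 × 37740 = 11001210 L ≈ 11000000 L.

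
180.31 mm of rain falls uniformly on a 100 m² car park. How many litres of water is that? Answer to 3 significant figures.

1 mm over 1 m² is 1 L, so volume = 180.31 × 100 = 18031 L ≈ 18000 L.

18000 litres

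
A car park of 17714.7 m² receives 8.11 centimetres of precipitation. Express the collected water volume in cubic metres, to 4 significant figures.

Depth: 8.11 cm × 10 = 81.1 mm.
1 mm over 1 m² is 1 L, so volume = 81.1 × 17714.7 = 1436662.2 L = 1437 m³.

1437 cubic metres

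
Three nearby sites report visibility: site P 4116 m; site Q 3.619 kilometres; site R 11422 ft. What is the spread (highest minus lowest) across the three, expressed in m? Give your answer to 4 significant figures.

site Q: 3.619 km = 3619.000 m.
site R: 11422 ft = 3481.426 m.
Spread: 4116.000 − 3481.426 = 634.6 m.

634.6 m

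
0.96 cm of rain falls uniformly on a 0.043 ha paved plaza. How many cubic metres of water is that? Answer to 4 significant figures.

Depth: 0.96 cm × 10 = 9.6 mm.
Area: 0.043 ha = 430 m².
1 mm over 1 m² is 1 L, so volume = 9.6 × 430 = 4128 L = 4.128 m³.

4.128 cubic metres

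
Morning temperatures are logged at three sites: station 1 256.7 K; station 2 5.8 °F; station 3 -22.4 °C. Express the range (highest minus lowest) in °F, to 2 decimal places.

station 1: 256.7 K = -16.450 °C.
station 2: 5.8 °F = -14.556 °C.
Spread: (-14.556) − (-22.400) = 7.844 °C = 14.12 °F.

14.12 °F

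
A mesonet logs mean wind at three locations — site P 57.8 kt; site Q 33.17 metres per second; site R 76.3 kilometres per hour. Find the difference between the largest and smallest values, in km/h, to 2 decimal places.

site P: 57.8 kt = 107.0456 km/h.
site Q: 33.17 m/s = 119.4120 km/h.
Spread: 119.4120 − 76.3000 = 43.11 km/h.

43.11 km/h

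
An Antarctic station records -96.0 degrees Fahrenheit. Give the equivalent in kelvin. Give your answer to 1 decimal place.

202.0 K

First to °C: -71.11 °C.
Then to K: 202.0 K.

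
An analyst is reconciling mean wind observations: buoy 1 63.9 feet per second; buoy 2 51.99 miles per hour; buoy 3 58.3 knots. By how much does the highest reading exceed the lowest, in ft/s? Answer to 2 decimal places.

34.50 ft/s

buoy 2: 51.99 mph = 76.2520 ft/s.
buoy 3: 58.3 kt = 98.3993 ft/s.
Spread: 98.3993 − 63.9000 = 34.50 ft/s.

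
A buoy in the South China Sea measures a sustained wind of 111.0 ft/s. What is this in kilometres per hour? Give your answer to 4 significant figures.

121.8 km/h

1 ft/s = 1.09728 km/h, so 111.0 × 1.09728 = 121.8 km/h.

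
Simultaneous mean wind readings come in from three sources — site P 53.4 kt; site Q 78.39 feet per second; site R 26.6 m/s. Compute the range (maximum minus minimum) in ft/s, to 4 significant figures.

site P: 53.4 kt = 90.1290 ft/s.
site R: 26.6 m/s = 87.2703 ft/s.
Spread: 90.1290 − 78.3900 = 11.74 ft/s.

11.74 ft/s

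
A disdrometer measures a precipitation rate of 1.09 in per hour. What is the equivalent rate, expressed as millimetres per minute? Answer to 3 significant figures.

1.09 in/hour × 25.4 mm/in × 0.0166667 hour/minute = 0.461 mm/minute.

0.461 mm/minute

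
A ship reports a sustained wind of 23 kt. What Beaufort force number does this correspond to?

23 kt lies in the Beaufort 6 band (strong breeze, 22–27 kt).

Beaufort force 6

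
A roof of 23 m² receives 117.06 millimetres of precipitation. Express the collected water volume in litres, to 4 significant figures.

1 mm over 1 m² is 1 L, so volume = 117.06 × 23 = 2692.38 L ≈ 2692 L.

2692 litres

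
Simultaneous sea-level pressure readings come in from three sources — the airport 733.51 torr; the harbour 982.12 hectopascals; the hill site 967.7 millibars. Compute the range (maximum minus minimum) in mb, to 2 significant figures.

the airport: 733.51 mmHg = 977.93 mb.
the harbour: 982.12 hPa = 982.12 mb.
Spread: 982.12 − 967.70 = 14 mb.

14 mb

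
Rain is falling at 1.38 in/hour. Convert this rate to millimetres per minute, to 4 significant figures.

1.38 in/hour × 25.4 mm/in × 0.0166667 hour/minute = 0.5842 mm/minute.

0.5842 mm/minute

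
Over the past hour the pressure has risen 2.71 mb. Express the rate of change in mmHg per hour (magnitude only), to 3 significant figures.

2.71 mb / 1 h × 0.750062 mmHg/mb = 2.03 mmHg/h.

2.03 mmHg per hour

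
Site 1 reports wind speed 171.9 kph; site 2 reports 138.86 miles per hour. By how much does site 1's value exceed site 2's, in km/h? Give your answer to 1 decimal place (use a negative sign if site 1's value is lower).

-51.6 km/h

site 2: 138.86 mph = 223.474 km/h.
Difference: 171.900 − 223.474 = -51.6 km/h.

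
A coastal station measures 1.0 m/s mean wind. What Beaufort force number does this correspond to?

Beaufort force 1

1.0 m/s lies in the Beaufort 1 band (light air, 0.3–1.5 m/s).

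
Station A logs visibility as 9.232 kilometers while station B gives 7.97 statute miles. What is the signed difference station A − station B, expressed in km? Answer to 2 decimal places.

-3.59 km

station B: 7.97 SM = 12.8265 km.
Difference: 9.2320 − 12.8265 = -3.59 km.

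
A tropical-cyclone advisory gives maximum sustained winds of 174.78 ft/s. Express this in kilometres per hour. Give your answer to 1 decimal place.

191.8 km/h

1 ft/s = 1.09728 km/h, so 174.78 × 1.09728 = 191.8 km/h.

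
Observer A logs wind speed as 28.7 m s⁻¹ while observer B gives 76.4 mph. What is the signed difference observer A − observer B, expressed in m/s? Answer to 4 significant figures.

-5.454 m/s

observer B: 76.4 mph = 34.15386 m/s.
Difference: 28.70000 − 34.15386 = -5.454 m/s.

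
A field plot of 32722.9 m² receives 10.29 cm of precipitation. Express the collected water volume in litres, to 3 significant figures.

3370000 litres

Depth: 10.29 cm × 10 = 102.9 mm.
1 mm over 1 m² is 1 L, so volume = 102.9 × 32722.9 = 3367186.4 L ≈ 3370000 L.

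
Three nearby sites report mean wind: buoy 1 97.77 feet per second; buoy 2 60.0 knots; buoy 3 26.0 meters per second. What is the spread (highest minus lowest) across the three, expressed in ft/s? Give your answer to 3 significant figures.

16.0 ft/s

buoy 2: 60.0 kt = 101.269 ft/s.
buoy 3: 26.0 m/s = 85.302 ft/s.
Spread: 101.269 − 85.302 = 16.0 ft/s.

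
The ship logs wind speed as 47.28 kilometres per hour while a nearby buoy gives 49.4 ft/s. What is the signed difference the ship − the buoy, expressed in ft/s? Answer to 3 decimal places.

the ship: 47.28 km/h = 43.08836 ft/s.
Difference: 43.08836 − 49.40000 = -6.312 ft/s.

-6.312 ft/s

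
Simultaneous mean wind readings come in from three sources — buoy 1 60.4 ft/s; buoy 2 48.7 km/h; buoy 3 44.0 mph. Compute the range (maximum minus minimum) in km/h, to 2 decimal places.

22.11 km/h

buoy 1: 60.4 ft/s = 66.2757 km/h.
buoy 3: 44.0 mph = 70.8111 km/h.
Spread: 70.8111 − 48.7000 = 22.11 km/h.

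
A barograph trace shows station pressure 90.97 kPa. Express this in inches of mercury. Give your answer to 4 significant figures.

26.86 inHg

1 kPa = 0.2953 inHg, so 90.97 × 0.2953 = 26.86 inHg.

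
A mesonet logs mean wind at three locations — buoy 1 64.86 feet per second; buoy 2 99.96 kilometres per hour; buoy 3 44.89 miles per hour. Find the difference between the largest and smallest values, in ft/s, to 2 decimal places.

buoy 2: 99.96 km/h = 91.0980 ft/s.
buoy 3: 44.89 mph = 65.8387 ft/s.
Spread: 91.0980 − 64.8600 = 26.24 ft/s.

26.24 ft/s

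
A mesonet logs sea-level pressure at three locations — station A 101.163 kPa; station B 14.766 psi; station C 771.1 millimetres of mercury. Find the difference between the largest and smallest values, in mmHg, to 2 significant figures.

station A: 101.163 kPa = 758.78 mmHg.
station B: 14.766 psi = 763.62 mmHg.
Spread: 771.10 − 758.78 = 12 mmHg.

12 mmHg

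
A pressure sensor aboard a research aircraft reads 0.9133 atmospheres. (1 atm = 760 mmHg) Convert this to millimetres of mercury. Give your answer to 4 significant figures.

1 atm = 760 mmHg, so 0.9133 × 760 = 694.1 mmHg.

694.1 mmHg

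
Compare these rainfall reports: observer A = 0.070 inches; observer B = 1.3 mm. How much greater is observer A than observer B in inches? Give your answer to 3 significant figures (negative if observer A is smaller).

observer B: 1.3 mm = 0.051181 in.
Difference: 0.070000 − 0.051181 = 0.0188 in.

0.0188 in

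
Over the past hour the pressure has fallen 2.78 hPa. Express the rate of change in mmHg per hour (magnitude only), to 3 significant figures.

2.78 hPa / 1 h × 0.750062 mmHg/hPa = 2.09 mmHg/h.

2.09 mmHg per hour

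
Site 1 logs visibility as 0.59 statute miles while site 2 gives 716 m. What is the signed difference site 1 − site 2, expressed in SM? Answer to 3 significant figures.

site 2: 716 m = 0.44490 SM.
Difference: 0.59000 − 0.44490 = 0.145 SM.

0.145 SM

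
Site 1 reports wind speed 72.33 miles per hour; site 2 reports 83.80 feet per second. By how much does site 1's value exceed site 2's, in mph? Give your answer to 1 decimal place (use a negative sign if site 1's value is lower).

15.2 mph

site 2: 83.80 ft/s = 57.136 mph.
Difference: 72.330 − 57.136 = 15.2 mph.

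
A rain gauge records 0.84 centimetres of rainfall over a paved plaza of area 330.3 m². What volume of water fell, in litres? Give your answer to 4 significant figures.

2775 litres

Depth: 0.84 cm × 10 = 8.4 mm.
1 mm over 1 m² is 1 L, so volume = 8.4 × 330.3 = 2774.52 L ≈ 2775 L.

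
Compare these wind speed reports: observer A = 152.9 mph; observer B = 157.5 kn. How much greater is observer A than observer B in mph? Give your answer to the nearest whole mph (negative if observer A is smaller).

-28 mph

observer B: 157.5 kt = 181.25 mph.
Difference: 152.90 − 181.25 = -28 mph.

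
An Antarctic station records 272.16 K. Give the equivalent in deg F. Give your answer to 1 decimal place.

First to °C: -0.99 °C.
Then to °F: 30.2 °F.

30.2 °F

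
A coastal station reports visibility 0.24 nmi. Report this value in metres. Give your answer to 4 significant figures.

444.5 m

1 nmi = 1852 m, so 0.24 × 1852 = 444.5 m.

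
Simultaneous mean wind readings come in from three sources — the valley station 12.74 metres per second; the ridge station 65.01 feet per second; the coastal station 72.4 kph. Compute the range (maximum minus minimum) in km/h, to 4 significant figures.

26.54 km/h

the valley station: 12.74 m/s = 45.8640 km/h.
the ridge station: 65.01 ft/s = 71.3342 km/h.
Spread: 72.4000 − 45.8640 = 26.54 km/h.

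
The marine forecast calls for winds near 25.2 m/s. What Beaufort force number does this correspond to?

25.2 m/s lies in the Beaufort 10 band (storm, 24.5–28.4 m/s).

Beaufort force 10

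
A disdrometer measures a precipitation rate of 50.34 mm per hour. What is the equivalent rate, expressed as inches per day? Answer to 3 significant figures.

50.34 mm/hour × 0.0393701 in/mm × 24 hour/day = 47.6 in/day.

47.6 in/day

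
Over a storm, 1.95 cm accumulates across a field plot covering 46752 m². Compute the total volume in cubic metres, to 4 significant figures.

Depth: 1.95 cm × 10 = 19.5 mm.
1 mm over 1 m² is 1 L, so volume = 19.5 × 46752 = 911664 L = 911.7 m³.

911.7 cubic metres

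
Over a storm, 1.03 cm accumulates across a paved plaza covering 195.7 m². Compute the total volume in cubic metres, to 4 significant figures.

Depth: 1.03 cm × 10 = 10.3 mm.
1 mm over 1 m² is 1 L, so volume = 10.3 × 195.7 = 2015.71 L = 2.016 m³.

2.016 cubic metres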